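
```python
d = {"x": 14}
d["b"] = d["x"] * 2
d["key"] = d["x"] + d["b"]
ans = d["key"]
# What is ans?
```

Trace:
`d = {"x": 14}` → d = {'x': 14}
`d["b"] = d["x"] * 2` → d = {'x': 14, 'b': 28}
`d["key"] = d["x"] + d["b"]` → d = {'x': 14, 'b': 28, 'key': 42}
`ans = d["key"]` → ans = 42
So ans = 42

Answer: 42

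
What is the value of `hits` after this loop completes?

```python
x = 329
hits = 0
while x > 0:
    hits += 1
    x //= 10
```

Count digits by repeated division by 10
`hits` takes the values: 0 → 1 → 2 → 3

Answer: 3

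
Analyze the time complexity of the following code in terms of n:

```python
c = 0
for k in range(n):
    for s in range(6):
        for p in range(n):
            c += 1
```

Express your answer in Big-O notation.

Each loop level contributes: n × 1 × n. Multiplying the contributions gives O(n^2).

Answer: O(n^2)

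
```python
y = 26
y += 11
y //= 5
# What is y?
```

Trace:
`y = 26` → y = 26
`y += 11` → y = 37
`y //= 5` → y = 7
So y = 7

Answer: 7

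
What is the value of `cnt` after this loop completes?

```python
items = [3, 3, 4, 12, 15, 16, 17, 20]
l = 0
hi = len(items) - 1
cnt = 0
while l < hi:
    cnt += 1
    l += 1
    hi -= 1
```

Iterations until pointers meet (list length 8)
`cnt` takes the values: 0 → 1 → 2 → 3 → 4

Answer: 4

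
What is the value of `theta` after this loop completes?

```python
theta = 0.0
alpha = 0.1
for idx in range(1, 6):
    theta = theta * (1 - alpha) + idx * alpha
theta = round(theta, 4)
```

Moving average with lr=0.1
`theta` takes the values: 0.0 → 0.1 → 0.29 → 0.561 → 0.9049 → 1.31441 → 1.3144

Answer: 1.3144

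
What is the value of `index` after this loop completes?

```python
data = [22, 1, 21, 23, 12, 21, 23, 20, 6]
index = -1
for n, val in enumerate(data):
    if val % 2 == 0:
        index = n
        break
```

First even number index in [22, 1, 21, 23, 12, 21, 23, 20, 6]
`index` takes the values: -1 → 0

Answer: 0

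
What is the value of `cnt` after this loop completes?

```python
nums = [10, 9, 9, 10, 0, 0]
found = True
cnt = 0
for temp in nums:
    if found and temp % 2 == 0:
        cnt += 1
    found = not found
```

Count even values at even positions
`cnt` takes the values: 0 → 1 → 2

Answer: 2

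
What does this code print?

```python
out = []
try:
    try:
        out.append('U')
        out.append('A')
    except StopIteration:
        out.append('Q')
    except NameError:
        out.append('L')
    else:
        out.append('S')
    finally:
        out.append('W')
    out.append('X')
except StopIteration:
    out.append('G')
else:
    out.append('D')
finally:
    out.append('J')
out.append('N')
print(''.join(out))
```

Execution trace: 'U' (inner try body) → 'A' (inner try body, no exception) → 'S' (inner else) → 'W' (inner finally) → 'X' (try body, no exception) → 'D' (else) → 'J' (finally) → 'N' (after the try/except). Output: UASWXDJN

Answer: UASWXDJN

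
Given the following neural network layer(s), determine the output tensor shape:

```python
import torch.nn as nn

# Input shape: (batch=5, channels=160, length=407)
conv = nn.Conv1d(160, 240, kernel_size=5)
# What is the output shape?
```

Input: (5, 160, 407) -> Output: (5, 240, 403)

Answer: (5, 240, 403)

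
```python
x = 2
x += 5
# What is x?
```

Trace:
`x = 2` → x = 2
`x += 5` → x = 7
So x = 7

Answer: 7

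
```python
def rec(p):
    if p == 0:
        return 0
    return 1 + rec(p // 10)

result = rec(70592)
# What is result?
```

Count of digits of 70592: 5

Answer: 5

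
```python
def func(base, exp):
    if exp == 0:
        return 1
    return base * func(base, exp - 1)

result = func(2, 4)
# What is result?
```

func(2, 4) = 2 * 2 * 2 * 2 = 16

Answer: 16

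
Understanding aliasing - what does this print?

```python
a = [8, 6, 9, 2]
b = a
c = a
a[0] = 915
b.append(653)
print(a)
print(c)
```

Key concept: multiple aliases.
Step by step:
`a = [8, 6, 9, 2]` → a = [8, 6, 9, 2]
`b = a` → b = [8, 6, 9, 2] (same object as a)
`c = a` → c = [8, 6, 9, 2] (same object as a, b)
`a[0] = 915` → a = [915, 6, 9, 2] (same object as b, c); b = [915, 6, 9, 2] (same object as a, c); c = [915, 6, 9, 2] (same object as a, b)
`b.append(653)` → a = [915, 6, 9, 2, 653] (same object as b, c); b = [915, 6, 9, 2, 653] (same object as a, c); c = [915, 6, 9, 2, 653] (same object as a, b)
`print(a)` → prints [915, 6, 9, 2, 653]
`print(c)` → prints [915, 6, 9, 2, 653]

Answer:
[915, 6, 9, 2, 653]
[915, 6, 9, 2, 653]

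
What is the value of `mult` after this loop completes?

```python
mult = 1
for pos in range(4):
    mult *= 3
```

3^4 = 81
`mult` takes the values: 1 → 3 → 9 → 27 → 81

Answer: 81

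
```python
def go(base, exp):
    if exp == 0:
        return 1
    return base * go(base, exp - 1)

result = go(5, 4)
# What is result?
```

go(5, 4) = 5 * 5 * 5 * 5 = 625

Answer: 625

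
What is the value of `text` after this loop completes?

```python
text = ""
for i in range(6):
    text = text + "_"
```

Repeat '_' 6 times
`text` takes the values: "" → "_" → "__" → "___" → "____" → "_____" → "______"

Answer: "______"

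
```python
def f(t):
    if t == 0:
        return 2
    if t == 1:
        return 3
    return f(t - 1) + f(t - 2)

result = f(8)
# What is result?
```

Build up from base cases: f(0)=2, f(1)=3, f(2)=5, f(3)=8, f(4)=13, f(5)=21, f(6)=34, ..., f(8)=89

Answer: 89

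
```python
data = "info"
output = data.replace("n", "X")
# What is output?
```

Trace:
`data = "info"` → data = 'info'
`output = data.replace("n", "X")` → output = 'iXfo'
So output = 'iXfo'

Answer: 'iXfo'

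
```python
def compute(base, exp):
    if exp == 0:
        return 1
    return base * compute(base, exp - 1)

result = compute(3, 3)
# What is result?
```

compute(3, 3) = 3 * 3 * 3 = 27

Answer: 27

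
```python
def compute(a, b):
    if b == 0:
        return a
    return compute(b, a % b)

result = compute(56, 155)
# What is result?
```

compute(56, 155) -> compute(155, 56) -> compute(56, 43) -> compute(43, 13) -> compute(13, 4) -> compute(4, 1) -> compute(1, 0) -> 1

Answer: 1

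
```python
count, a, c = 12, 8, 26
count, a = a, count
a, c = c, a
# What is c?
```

Trace:
`count, a, c = 12, 8, 26` → count = 12; a = 8; c = 26
`count, a = a, count` → count = 8; a = 12
`a, c = c, a` → a = 26; c = 12
So c = 12

Answer: 12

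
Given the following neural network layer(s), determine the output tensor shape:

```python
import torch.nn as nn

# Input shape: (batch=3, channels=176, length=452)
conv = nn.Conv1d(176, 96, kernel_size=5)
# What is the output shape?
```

Input: (3, 176, 452) -> Output: (3, 96, 448)

Answer: (3, 96, 448)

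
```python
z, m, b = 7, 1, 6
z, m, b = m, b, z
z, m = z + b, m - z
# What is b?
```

Trace:
`z, m, b = 7, 1, 6` → z = 7; m = 1; b = 6
`z, m, b = m, b, z` → z = 1; m = 6; b = 7
`z, m = z + b, m - z` → z = 8; m = 5
So b = 7

Answer: 7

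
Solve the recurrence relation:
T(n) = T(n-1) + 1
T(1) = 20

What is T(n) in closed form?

Unrolling: T(n) = T(1) + 1·(n-1) = 20 + 1(n-1) = n + 19.

Answer: T(n) = n + 19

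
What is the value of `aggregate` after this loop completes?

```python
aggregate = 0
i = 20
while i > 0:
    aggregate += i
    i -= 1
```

Sum 20 down to 1
`aggregate` takes the values: 0 → 20 → 39 → 57 → 74 → 90 → 105 → 119 → 132 → 144 → 155 → 165 → 174 → 182 → 189 → 195 → 200 → 204 → 207 → 209 → 210

Answer: 210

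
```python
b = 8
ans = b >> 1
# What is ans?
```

Trace:
`b = 8` → b = 8
`ans = b >> 1` → ans = 4
So ans = 4

Answer: 4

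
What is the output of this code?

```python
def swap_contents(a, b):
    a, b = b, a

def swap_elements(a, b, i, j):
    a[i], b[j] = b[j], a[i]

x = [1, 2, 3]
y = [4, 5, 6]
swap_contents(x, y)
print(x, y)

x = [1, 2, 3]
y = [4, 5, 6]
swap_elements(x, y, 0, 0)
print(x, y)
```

Key concept: parameter rebinding vs mutation.
Step by step:
`x = [1, 2, 3]` → x = [1, 2, 3]
`y = [4, 5, 6]` → y = [4, 5, 6]
`swap_contents(x, y)` → no visible change to tracked variables
`print(x, y)` → prints [1, 2, 3] [4, 5, 6]
`x = [1, 2, 3]` → x = [1, 2, 3]
`y = [4, 5, 6]` → y = [4, 5, 6]
`swap_elements(x, y, 0, 0)` → x = [4, 2, 3]; y = [1, 5, 6]
`print(x, y)` → prints [4, 2, 3] [1, 5, 6]

Answer:
[1, 2, 3] [4, 5, 6]
[4, 2, 3] [1, 5, 6]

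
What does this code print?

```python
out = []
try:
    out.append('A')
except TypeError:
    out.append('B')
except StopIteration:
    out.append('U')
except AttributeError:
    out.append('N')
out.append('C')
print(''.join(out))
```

Execution trace: 'A' (try body, no exception) → 'C' (after the try/except). Output: AC

Answer: AC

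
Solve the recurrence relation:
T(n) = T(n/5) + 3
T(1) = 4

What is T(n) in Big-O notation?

Each step divides n by 5 and adds 3. After log_5(n) steps we reach T(1)=4. So T(n) = 3·log_5(n) + 4 = O(log n).

Answer: O(log n)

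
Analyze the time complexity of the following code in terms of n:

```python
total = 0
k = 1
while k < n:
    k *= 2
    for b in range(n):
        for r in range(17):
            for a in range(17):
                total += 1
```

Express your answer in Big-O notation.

Each loop level contributes: log n × n × 1 × 1. Multiplying the contributions gives O(n log n).

Answer: O(n log n)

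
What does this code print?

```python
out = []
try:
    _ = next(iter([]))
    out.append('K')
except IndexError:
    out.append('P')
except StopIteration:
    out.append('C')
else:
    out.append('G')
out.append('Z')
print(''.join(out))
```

Execution trace: 'C' (except StopIteration) → 'Z' (after the try/except). Output: CZ

Answer: CZ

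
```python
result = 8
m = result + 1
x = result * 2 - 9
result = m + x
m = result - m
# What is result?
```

Trace:
`result = 8` → result = 8
`m = result + 1` → m = 9
`x = result * 2 - 9` → x = 7
`result = m + x` → result = 16
`m = result - m` → m = 7
So result = 16

Answer: 16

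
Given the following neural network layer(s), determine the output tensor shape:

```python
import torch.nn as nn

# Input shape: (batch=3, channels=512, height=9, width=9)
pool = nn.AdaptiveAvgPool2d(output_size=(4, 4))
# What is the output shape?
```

Input: (3, 512, 9, 9) -> Output: (3, 512, 4, 4)

Answer: (3, 512, 4, 4)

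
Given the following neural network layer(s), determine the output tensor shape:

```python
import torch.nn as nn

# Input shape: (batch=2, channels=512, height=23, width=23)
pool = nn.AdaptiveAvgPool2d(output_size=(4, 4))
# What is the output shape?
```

Input: (2, 512, 23, 23) -> Output: (2, 512, 4, 4)

Answer: (2, 512, 4, 4)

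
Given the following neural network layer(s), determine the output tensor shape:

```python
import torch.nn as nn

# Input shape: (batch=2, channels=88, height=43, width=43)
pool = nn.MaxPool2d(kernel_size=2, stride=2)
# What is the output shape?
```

Input: (2, 88, 43, 43) -> Output: (2, 88, 21, 21)

Answer: (2, 88, 21, 21)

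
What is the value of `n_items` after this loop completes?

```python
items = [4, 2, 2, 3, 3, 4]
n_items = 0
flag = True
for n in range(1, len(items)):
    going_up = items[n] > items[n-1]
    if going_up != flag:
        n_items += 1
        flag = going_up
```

Count direction changes in [4, 2, 2, 3, 3, 4]
`n_items` takes the values: 0 → 1 → 2 → 3 → 4

Answer: 4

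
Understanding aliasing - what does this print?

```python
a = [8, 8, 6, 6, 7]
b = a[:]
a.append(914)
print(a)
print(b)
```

Key concept: slice [:] creates copy.
Step by step:
`a = [8, 8, 6, 6, 7]` → a = [8, 8, 6, 6, 7]
`b = a[:]` → b = [8, 8, 6, 6, 7]
`a.append(914)` → a = [8, 8, 6, 6, 7, 914]
`print(a)` → prints [8, 8, 6, 6, 7, 914]
`print(b)` → prints [8, 8, 6, 6, 7]

Answer:
[8, 8, 6, 6, 7, 914]
[8, 8, 6, 6, 7]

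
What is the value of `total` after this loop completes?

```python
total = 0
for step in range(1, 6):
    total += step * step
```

Sum of squares 1² to 5² = 55
`total` takes the values: 0 → 1 → 5 → 14 → 30 → 55

Answer: 55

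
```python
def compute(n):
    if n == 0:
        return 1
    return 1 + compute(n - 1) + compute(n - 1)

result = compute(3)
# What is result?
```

compute(n) = 1 + 2·compute(n-1), compute(0)=1. Closed form: (1+1)·2^3 - 1 = 15.

Answer: 15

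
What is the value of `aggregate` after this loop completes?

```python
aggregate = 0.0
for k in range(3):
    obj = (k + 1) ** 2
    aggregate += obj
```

Sum of squared losses 1² + 2² + ... + 3²
`aggregate` takes the values: 0.0 → 1.0 → 5.0 → 14.0

Answer: 14.0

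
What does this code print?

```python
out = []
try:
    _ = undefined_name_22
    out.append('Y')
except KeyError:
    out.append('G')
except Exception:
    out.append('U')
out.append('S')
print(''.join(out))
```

Execution trace: 'U' (except Exception) → 'S' (after the try/except). Output: US

Answer: US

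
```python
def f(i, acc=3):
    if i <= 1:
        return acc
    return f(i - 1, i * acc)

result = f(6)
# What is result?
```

Accumulator trace (n, acc): (6, 3) -> (5, 18) -> (4, 90) -> (3, 360) -> (2, 1080) -> (1, 2160) -> return 2160

Answer: 2160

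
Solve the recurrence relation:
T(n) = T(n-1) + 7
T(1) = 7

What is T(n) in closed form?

Unrolling: T(n) = T(1) + 7·(n-1) = 7 + 7(n-1) = 7n.

Answer: T(n) = 7n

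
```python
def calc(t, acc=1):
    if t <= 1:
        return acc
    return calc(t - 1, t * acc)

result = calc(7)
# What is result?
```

Accumulator trace (n, acc): (7, 1) -> (6, 7) -> (5, 42) -> (4, 210) -> (3, 840) -> (2, 2520) -> (1, 5040) -> return 5040

Answer: 5040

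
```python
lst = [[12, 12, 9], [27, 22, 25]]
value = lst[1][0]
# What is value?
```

Trace:
`lst = [[12, 12, 9], [27, 22, 25]]` → lst = [[12, 12, 9], [27, 22, 25]]
`value = lst[1][0]` → value = 27
So value = 27

Answer: 27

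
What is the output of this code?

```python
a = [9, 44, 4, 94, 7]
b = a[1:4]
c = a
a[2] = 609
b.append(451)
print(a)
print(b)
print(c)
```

Key concept: slice vs alias.
Step by step:
`a = [9, 44, 4, 94, 7]` → a = [9, 44, 4, 94, 7]
`b = a[1:4]` → b = [44, 4, 94]
`c = a` → c = [9, 44, 4, 94, 7] (same object as a)
`a[2] = 609` → a = [9, 44, 609, 94, 7] (same object as c); c = [9, 44, 609, 94, 7] (same object as a)
`b.append(451)` → b = [44, 4, 94, 451]
`print(a)` → prints [9, 44, 609, 94, 7]
`print(b)` → prints [44, 4, 94, 451]
`print(c)` → prints [9, 44, 609, 94, 7]

Answer:
[9, 44, 609, 94, 7]
[44, 4, 94, 451]
[9, 44, 609, 94, 7]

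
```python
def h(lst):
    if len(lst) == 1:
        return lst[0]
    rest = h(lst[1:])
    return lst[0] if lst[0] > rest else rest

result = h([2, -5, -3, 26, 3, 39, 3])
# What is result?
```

Recursive max over [2, -5, -3, 26, 3, 39, 3] = 39

Answer: 39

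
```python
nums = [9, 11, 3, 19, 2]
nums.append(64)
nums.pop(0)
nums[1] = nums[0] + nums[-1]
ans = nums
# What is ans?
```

Trace:
`nums = [9, 11, 3, 19, 2]` → nums = [9, 11, 3, 19, 2]
`nums.append(64)` → nums = [9, 11, 3, 19, 2, 64]
`nums.pop(0)` → nums = [11, 3, 19, 2, 64]
`nums[1] = nums[0] + nums[-1]` → nums = [11, 75, 19, 2, 64]
`ans = nums` → ans = [11, 75, 19, 2, 64]
So ans = [11, 75, 19, 2, 64]

Answer: [11, 75, 19, 2, 64]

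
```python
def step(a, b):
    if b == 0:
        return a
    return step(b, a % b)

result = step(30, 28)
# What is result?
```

step(30, 28) -> step(28, 2) -> step(2, 0) -> 2

Answer: 2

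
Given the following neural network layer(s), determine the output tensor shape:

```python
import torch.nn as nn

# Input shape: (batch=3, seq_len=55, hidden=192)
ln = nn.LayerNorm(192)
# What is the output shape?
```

Input: (3, 55, 192) -> Output: (3, 55, 192)

Answer: (3, 55, 192)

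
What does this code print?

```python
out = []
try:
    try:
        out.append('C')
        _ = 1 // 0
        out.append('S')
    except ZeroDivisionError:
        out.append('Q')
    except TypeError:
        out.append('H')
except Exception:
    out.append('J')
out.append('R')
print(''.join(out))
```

Execution trace: 'C' (inner try body) → 'Q' (inner except ZeroDivisionError) → 'R' (after the try/except). Output: CQR

Answer: CQR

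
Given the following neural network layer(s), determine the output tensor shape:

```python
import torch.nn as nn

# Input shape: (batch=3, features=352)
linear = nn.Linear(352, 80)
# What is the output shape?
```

Input: (3, 352) -> Output: (3, 80)

Answer: (3, 80)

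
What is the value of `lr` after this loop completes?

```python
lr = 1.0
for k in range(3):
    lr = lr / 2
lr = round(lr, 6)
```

Halving LR 3 times: 1 / 2^3
`lr` takes the values: 1.0 → 0.5 → 0.25 → 0.125

Answer: 0.125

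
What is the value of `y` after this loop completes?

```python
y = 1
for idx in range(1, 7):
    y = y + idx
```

Start at 1, add 1 through 6
`y` takes the values: 1 → 2 → 4 → 7 → 11 → 16 → 22

Answer: 22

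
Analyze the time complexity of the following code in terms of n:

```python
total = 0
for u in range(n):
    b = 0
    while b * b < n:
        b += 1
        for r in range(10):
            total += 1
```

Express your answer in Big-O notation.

Each loop level contributes: n × √n × 1. Multiplying the contributions gives O(n√n).

Answer: O(n√n)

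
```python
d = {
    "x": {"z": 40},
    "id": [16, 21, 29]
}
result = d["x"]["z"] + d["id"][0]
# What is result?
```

Trace:
`d = { ...` → d = {'x': {'z': 40}, 'id': [16, 21, 29]}
`result = d["x"]["z"] + d["id"][0]` → result = 56
So result = 56

Answer: 56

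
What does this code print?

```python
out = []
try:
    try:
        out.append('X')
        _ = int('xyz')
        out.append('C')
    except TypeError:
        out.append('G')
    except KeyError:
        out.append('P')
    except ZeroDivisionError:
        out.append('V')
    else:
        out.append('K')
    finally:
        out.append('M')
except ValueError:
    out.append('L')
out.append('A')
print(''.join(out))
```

Execution trace: 'X' (inner try body) → 'M' (inner finally) → 'L' (outer except ValueError) → 'A' (after the try/except). Output: XMLA

Answer: XMLA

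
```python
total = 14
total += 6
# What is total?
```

Trace:
`total = 14` → total = 14
`total += 6` → total = 20
So total = 20

Answer: 20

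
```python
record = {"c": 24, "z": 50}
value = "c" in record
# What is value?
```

Trace:
`record = {"c": 24, "z": 50}` → record = {'c': 24, 'z': 50}
`value = "c" in record` → value = True
So value = True

Answer: True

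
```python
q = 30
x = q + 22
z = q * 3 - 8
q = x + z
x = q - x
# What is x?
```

Trace:
`q = 30` → q = 30
`x = q + 22` → x = 52
`z = q * 3 - 8` → z = 82
`q = x + z` → q = 134
`x = q - x` → x = 82
So x = 82

Answer: 82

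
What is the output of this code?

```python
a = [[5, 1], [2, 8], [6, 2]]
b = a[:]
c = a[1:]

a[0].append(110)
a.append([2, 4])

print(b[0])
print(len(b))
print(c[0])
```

Key concept: slice with nested mutation.
Step by step:
`a = [[5, 1], [2, 8], [6, 2]]` → a = [[5, 1], [2, 8], [6, 2]]
`b = a[:]` → b = [[5, 1], [2, 8], [6, 2]]
`c = a[1:]` → c = [[2, 8], [6, 2]]
`a[0].append(110)` → a = [[5, 1, 110], [2, 8], [6, 2]]; b = [[5, 1, 110], [2, 8], [6, 2]]
`a.append([2, 4])` → a = [[5, 1, 110], [2, 8], [6, 2], [2, 4]]
`print(b[0])` → prints [5, 1, 110]
`print(len(b))` → prints 3
`print(c[0])` → prints [2, 8]

Answer:
[5, 1, 110]
3
[2, 8]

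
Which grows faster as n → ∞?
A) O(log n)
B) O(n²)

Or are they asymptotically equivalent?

O(log n) vs O(n²): Higher order terms dominate.

Answer: B) O(n²) grows faster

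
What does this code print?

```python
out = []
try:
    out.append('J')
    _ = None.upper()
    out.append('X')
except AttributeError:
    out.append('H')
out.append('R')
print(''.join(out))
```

Execution trace: 'J' (try body) → 'H' (except AttributeError) → 'R' (after the try/except). Output: JHR

Answer: JHR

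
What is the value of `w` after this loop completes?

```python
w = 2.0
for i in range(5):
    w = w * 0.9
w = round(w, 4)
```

Exponential decay: 2.0 * 0.9^5
`w` takes the values: 2.0 → 1.8 → 1.62 → 1.458 → 1.3122 → 1.18098 → 1.181

Answer: 1.181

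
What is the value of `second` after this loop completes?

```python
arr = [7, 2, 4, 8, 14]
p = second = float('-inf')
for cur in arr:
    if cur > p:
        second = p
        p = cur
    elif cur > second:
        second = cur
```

Second largest (with repeats) in [7, 2, 4, 8, 14]
`second` takes the values: -inf → 2 → 4 → 7 → 8

Answer: 8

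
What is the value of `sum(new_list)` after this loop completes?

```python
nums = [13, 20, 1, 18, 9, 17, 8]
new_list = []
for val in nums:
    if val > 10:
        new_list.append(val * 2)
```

Sum of doubled values > 10
`new_list` takes the values: [] → [26] → [26, 40] → [26, 40, 36] → [26, 40, 36, 34]
So `sum(new_list)` = 136

Answer: 136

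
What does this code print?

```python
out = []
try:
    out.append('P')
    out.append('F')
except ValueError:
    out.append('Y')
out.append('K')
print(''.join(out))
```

Execution trace: 'P' (try body) → 'F' (try body, no exception) → 'K' (after the try/except). Output: PFK

Answer: PFK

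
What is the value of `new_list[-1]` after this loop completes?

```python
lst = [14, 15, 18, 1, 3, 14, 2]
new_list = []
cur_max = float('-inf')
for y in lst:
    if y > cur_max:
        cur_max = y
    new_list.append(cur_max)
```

Running max ends at 18
`new_list` takes the values: [] → [14] → [14, 15] → [14, 15, 18] → [14, 15, 18, 18] → [14, 15, 18, 18, 18] → [14, 15, 18, 18, 18, 18] → [14, 15, 18, 18, 18, 18, 18]
So `new_list[-1]` = 18

Answer: 18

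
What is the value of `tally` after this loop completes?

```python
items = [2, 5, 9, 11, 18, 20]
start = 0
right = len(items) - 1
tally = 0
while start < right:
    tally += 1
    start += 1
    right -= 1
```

Iterations until pointers meet (list length 6)
`tally` takes the values: 0 → 1 → 2 → 3

Answer: 3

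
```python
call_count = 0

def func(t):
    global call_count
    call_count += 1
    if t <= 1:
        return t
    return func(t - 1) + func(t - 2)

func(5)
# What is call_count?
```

Calls(t) = 1 + Calls(t-1) + Calls(t-2); Calls(0)=Calls(1)=1. For t=5 this gives 15.

Answer: 15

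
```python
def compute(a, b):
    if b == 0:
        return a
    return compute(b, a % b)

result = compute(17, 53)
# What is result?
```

compute(17, 53) -> compute(53, 17) -> compute(17, 2) -> compute(2, 1) -> compute(1, 0) -> 1

Answer: 1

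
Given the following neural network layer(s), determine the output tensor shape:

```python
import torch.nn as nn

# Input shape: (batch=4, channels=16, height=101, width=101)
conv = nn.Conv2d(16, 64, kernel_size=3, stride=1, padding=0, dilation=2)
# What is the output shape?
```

Input: (4, 16, 101, 101) -> Output: (4, 64, 97, 97)

Answer: (4, 64, 97, 97)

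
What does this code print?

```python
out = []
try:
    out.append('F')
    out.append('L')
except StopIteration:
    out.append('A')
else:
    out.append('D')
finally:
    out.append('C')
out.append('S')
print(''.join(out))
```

Execution trace: 'F' (try body) → 'L' (try body, no exception) → 'D' (else) → 'C' (finally) → 'S' (after the try/except). Output: FLDCS

Answer: FLDCS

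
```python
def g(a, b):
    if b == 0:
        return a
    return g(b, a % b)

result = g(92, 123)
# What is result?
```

g(92, 123) -> g(123, 92) -> g(92, 31) -> g(31, 30) -> g(30, 1) -> g(1, 0) -> 1

Answer: 1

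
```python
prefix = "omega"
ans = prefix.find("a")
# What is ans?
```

Trace:
`prefix = "omega"` → prefix = 'omega'
`ans = prefix.find("a")` → ans = 4
So ans = 4

Answer: 4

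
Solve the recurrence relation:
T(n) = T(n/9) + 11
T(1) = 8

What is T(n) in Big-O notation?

Each step divides n by 9 and adds 11. After log_9(n) steps we reach T(1)=8. So T(n) = 11·log_9(n) + 8 = O(log n).

Answer: O(log n)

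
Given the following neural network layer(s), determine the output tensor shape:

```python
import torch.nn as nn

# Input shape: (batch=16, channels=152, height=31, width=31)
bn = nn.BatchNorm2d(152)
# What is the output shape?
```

Input: (16, 152, 31, 31) -> Output: (16, 152, 31, 31)

Answer: (16, 152, 31, 31)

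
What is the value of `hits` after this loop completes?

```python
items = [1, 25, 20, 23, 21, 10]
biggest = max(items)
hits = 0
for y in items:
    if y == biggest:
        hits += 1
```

Count of max value 25 in [1, 25, 20, 23, 21, 10]
`hits` takes the values: 0 → 1

Answer: 1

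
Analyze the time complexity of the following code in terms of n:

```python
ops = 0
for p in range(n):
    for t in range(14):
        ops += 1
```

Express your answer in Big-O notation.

Each loop level contributes: n × 1. Multiplying the contributions gives O(n).

Answer: O(n)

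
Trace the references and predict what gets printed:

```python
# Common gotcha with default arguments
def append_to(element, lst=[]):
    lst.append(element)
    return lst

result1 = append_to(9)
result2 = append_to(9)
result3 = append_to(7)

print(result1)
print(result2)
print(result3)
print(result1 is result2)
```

Key concept: mutable default argument gotcha.
Step by step:
`result1 = append_to(9)` → result1 = [9]
`result2 = append_to(9)` → result1 = [9, 9] (same object as result2); result2 = [9, 9] (same object as result1)
`result3 = append_to(7)` → result1 = [9, 9, 7] (same object as result2, result3); result2 = [9, 9, 7] (same object as result1, result3); result3 = [9, 9, 7] (same object as result1, result2)
`print(result1)` → prints [9, 9, 7]
`print(result2)` → prints [9, 9, 7]
`print(result3)` → prints [9, 9, 7]
`print(result1 is result2)` → prints True

Answer:
[9, 9, 7]
[9, 9, 7]
[9, 9, 7]
True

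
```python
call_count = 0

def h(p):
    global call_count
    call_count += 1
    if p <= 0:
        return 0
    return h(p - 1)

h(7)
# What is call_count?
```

Linear recursion stepping by 1: 8 calls from p=7 down to ≤0.

Answer: 8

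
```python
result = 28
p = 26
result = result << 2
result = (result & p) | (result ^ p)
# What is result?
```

Trace:
`result = 28` → result = 28
`p = 26` → p = 26
`result = result << 2` → result = 112
`result = (result & p) | (result ^ p)` → result = 122
So result = 122

Answer: 122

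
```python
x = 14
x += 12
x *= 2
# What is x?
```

Trace:
`x = 14` → x = 14
`x += 12` → x = 26
`x *= 2` → x = 52
So x = 52

Answer: 52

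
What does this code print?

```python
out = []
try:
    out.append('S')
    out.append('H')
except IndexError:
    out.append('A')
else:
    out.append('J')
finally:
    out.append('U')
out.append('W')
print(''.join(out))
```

Execution trace: 'S' (try body) → 'H' (try body, no exception) → 'J' (else) → 'U' (finally) → 'W' (after the try/except). Output: SHJUW

Answer: SHJUW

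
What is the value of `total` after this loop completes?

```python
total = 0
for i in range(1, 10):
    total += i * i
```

Sum of squares 1² to 9² = 285
`total` takes the values: 0 → 1 → 5 → 14 → 30 → 55 → 91 → 140 → 204 → 285

Answer: 285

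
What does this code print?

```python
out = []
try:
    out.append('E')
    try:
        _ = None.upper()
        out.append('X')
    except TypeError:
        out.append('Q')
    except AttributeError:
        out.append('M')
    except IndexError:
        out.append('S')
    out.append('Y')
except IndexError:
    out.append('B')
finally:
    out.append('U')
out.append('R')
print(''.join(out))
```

Execution trace: 'E' (try body) → 'M' (inner except AttributeError) → 'Y' (try body, no exception) → 'U' (finally) → 'R' (after the try/except). Output: EMYUR

Answer: EMYUR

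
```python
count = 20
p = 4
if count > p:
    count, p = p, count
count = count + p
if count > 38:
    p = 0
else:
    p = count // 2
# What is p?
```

Trace:
`count = 20` → count = 20
`p = 4` → p = 4
`if count > p: ...` → count > p is True → count = 4; p = 20
`count = count + p` → count = 24
`if count > 38: ...` → count > 38 is False, take else branch → p = 12
So p = 12

Answer: 12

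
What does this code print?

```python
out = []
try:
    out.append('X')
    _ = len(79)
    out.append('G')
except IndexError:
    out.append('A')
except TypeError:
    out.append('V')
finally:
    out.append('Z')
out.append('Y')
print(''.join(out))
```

Execution trace: 'X' (try body) → 'V' (except TypeError) → 'Z' (finally) → 'Y' (after the try/except). Output: XVZY

Answer: XVZY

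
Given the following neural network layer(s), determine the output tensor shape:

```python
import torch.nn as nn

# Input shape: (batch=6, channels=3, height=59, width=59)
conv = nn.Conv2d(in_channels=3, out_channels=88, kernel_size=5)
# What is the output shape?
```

Input: (6, 3, 59, 59) -> Output: (6, 88, 55, 55)

Answer: (6, 88, 55, 55)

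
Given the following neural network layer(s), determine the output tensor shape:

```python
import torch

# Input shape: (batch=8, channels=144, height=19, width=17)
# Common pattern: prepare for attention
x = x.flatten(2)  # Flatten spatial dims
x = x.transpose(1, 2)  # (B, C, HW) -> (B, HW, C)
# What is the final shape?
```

Input: (8, 144, 19, 17) -> after flatten(2): (8, 144, 323) -> Output: (8, 323, 144)

Answer: (8, 323, 144)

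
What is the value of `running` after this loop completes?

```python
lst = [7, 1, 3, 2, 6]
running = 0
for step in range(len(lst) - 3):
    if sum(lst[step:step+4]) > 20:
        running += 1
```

Count windows with sum > 20
`running` takes the values: 0

Answer: 0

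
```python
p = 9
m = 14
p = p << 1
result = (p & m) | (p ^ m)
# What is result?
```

Trace:
`p = 9` → p = 9
`m = 14` → m = 14
`p = p << 1` → p = 18
`result = (p & m) | (p ^ m)` → result = 30
So result = 30

Answer: 30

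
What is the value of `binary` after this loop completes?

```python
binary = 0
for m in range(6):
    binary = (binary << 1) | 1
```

Build 6 consecutive 1-bits: 0b111111
`binary` takes the values: 0 → 1 → 3 → 7 → 15 → 31 → 63

Answer: 63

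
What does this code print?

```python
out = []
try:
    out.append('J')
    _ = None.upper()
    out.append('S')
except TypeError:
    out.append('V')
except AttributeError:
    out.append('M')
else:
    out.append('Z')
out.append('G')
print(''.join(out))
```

Execution trace: 'J' (try body) → 'M' (except AttributeError) → 'G' (after the try/except). Output: JMG

Answer: JMG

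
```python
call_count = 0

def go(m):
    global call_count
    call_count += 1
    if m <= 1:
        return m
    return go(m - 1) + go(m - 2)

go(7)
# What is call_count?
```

Calls(m) = 1 + Calls(m-1) + Calls(m-2); Calls(0)=Calls(1)=1. For m=7 this gives 41.

Answer: 41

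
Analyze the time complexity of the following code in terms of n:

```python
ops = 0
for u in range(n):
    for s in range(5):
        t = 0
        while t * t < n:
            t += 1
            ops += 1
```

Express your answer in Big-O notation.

Each loop level contributes: n × 1 × √n. Multiplying the contributions gives O(n√n).

Answer: O(n√n)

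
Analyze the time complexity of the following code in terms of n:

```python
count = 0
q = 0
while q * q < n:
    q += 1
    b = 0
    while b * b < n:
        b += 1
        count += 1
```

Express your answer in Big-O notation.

Each loop level contributes: √n × √n. Multiplying the contributions gives O(n).

Answer: O(n)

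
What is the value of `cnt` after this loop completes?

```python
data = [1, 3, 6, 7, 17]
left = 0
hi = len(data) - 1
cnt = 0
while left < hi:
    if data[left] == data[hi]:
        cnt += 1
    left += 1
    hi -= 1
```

Count matching pairs from ends
`cnt` takes the values: 0

Answer: 0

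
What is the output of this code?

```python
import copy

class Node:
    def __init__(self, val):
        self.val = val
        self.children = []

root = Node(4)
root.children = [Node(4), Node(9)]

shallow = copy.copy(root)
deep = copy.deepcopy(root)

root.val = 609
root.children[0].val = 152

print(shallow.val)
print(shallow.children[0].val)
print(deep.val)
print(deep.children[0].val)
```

Key concept: deep copy with custom objects.
Step by step:
`root = Node(4)` → root = Node(val=4, children=[])
`root.children = [Node(4), Node(9)]` → root = Node(val=4, children=[Node(val=4, children=[]), Node(val=9, children=[])])
`shallow = copy.copy(root)` → shallow = Node(val=4, children=[Node(val=4, children=[]), Node(val=9, children=[])])
`deep = copy.deepcopy(root)` → deep = Node(val=4, children=[Node(val=4, children=[]), Node(val=9, children=[])])
`root.val = 609` → root = Node(val=609, children=[Node(val=4, children=[]), Node(val=9, children=[])])
`root.children[0].val = 152` → root = Node(val=609, children=[Node(val=152, children=[]), Node(val=9, children=[])]); shallow = Node(val=4, children=[Node(val=152, children=[]), Node(val=9, children=[])])
`print(shallow.val)` → prints 4
`print(shallow.children[0].val)` → prints 152
`print(deep.val)` → prints 4
`print(deep.children[0].val)` → prints 4

Answer:
4
152
4
4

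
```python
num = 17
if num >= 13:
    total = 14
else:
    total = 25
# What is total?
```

Trace:
`num = 17` → num = 17
`if num >= 13: ...` → num >= 13 is True → total = 14
So total = 14

Answer: 14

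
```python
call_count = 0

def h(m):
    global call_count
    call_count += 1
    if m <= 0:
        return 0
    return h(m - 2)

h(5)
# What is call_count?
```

Linear recursion stepping by 2: 4 calls from m=5 down to ≤0.

Answer: 4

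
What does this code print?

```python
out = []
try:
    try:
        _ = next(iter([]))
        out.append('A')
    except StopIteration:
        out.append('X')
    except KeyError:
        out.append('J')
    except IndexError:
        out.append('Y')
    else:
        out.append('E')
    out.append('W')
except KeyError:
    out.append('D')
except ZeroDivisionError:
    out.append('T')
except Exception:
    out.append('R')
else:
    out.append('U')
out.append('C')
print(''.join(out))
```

Execution trace: 'X' (inner except StopIteration) → 'W' (try body, no exception) → 'U' (else) → 'C' (after the try/except). Output: XWUC

Answer: XWUC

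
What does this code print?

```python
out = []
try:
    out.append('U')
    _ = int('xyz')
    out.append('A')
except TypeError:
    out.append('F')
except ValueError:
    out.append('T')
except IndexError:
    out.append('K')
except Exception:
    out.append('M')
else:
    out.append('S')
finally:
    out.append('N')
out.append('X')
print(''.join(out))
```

Execution trace: 'U' (try body) → 'T' (except ValueError) → 'N' (finally) → 'X' (after the try/except). Output: UTNX

Answer: UTNX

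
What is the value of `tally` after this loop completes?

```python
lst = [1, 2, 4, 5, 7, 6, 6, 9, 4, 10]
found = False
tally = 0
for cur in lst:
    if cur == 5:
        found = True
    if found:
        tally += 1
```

Count elements after first 5 in [1, 2, 4, 5, 7, 6, 6, 9, 4, 10]
`tally` takes the values: 0 → 1 → 2 → 3 → 4 → 5 → 6 → 7

Answer: 7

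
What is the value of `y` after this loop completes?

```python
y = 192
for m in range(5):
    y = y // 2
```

Halve 5 times: 192 // 2^5 = 6
`y` takes the values: 192 → 96 → 48 → 24 → 12 → 6

Answer: 6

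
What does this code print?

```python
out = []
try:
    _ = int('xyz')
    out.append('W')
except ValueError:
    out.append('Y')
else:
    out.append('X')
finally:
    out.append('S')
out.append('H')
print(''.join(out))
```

Execution trace: 'Y' (except ValueError) → 'S' (finally) → 'H' (after the try/except). Output: YSH

Answer: YSH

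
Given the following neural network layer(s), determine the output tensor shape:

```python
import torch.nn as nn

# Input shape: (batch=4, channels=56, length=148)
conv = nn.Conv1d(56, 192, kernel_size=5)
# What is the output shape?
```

Input: (4, 56, 148) -> Output: (4, 192, 144)

Answer: (4, 192, 144)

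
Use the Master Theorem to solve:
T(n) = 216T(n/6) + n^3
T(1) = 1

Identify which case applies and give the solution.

a=216, b=6, f(n)=n^3. log_6(216) = 3. Since c=3 = 3, Case 2 applies: T(n) = Θ(n^log_b(a) · log n) = O(n^3 log n).

Answer: O(n^3 log n) - Case 2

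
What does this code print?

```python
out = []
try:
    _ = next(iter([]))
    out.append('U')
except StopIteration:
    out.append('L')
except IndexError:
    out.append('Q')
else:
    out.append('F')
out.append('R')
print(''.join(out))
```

Execution trace: 'L' (except StopIteration) → 'R' (after the try/except). Output: LR

Answer: LR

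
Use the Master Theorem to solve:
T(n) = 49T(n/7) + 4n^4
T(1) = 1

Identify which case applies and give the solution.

a=49, b=7, f(n)=4n^4. log_7(49) = 2. Since c=4 > 2 and the regularity condition holds (49(n/7)^4 = (49/7^4)n^4 with 49/7^4 < 1), Case 3 applies: T(n) = Θ(f(n)) = O(n^4).

Answer: O(n^4) - Case 3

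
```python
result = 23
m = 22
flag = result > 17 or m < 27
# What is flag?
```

Trace:
`result = 23` → result = 23
`m = 22` → m = 22
`flag = result > 17 or m < 27` → flag = True
So flag = True

Answer: True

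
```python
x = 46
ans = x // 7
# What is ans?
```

Trace:
`x = 46` → x = 46
`ans = x // 7` → ans = 6
So ans = 6

Answer: 6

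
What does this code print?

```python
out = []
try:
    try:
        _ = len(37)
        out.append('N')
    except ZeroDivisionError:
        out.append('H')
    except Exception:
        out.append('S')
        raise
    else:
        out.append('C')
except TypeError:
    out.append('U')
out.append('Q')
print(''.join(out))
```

Execution trace: 'S' (inner except Exception) → 'U' (outer except TypeError) → 'Q' (after the try/except). Output: SUQ

Answer: SUQ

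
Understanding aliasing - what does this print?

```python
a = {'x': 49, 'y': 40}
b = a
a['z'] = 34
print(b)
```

Key concept: dict aliasing.
Step by step:
`a = {'x': 49, 'y': 40}` → a = {'x': 49, 'y': 40}
`b = a` → b = {'x': 49, 'y': 40} (same object as a)
`a['z'] = 34` → a = {'x': 49, 'y': 40, 'z': 34} (same object as b); b = {'x': 49, 'y': 40, 'z': 34} (same object as a)
`print(b)` → prints {'x': 49, 'y': 40, 'z': 34}

Answer: {'x': 49, 'y': 40, 'z': 34}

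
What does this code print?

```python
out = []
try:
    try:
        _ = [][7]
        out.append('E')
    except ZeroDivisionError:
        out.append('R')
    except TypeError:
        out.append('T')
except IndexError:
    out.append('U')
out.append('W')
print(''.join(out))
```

Execution trace: 'U' (outer except IndexError) → 'W' (after the try/except). Output: UW

Answer: UW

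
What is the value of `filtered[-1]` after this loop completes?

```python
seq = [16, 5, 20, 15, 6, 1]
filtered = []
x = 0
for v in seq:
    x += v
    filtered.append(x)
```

Cumulative sum ends at 63
`filtered` takes the values: [] → [16] → [16, 21] → [16, 21, 41] → [16, 21, 41, 56] → [16, 21, 41, 56, 62] → [16, 21, 41, 56, 62, 63]
So `filtered[-1]` = 63

Answer: 63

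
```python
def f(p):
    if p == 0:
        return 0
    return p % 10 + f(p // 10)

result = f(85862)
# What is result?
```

Sum of digits of 85862: 2 + 6 + 8 + 5 + 8 = 29

Answer: 29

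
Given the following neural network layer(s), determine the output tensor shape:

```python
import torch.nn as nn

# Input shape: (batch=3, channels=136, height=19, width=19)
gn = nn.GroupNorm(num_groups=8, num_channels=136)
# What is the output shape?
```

Input: (3, 136, 19, 19) -> Output: (3, 136, 19, 19)

Answer: (3, 136, 19, 19)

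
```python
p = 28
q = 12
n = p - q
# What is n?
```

Trace:
`p = 28` → p = 28
`q = 12` → q = 12
`n = p - q` → n = 16
So n = 16

Answer: 16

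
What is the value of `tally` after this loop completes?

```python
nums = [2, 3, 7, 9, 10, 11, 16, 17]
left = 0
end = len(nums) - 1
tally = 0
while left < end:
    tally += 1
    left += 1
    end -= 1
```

Iterations until pointers meet (list length 8)
`tally` takes the values: 0 → 1 → 2 → 3 → 4

Answer: 4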